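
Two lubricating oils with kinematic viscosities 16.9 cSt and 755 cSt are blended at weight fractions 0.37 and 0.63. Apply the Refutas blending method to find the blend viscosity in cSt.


Refutas method: VBN_i = 14.534*ln(ln(visc_i + 0.8)) + 10.975, blended linearly by mass fraction; since VBN is linear in VBI_i = ln(ln(visc_i + 0.8)) and the fractions sum to 1, blend VBI directly: visc = exp(exp(VBI_blend)) - 0.8
VBI_1 = ln(ln(16.9 + 0.8)) = 1.05555
VBI_2 = ln(ln(755 + 0.8)) = 1.89127
VBI_blend = 0.37 * 1.05555 + 0.63 * 1.89127 = 1.58205
visc_blend = exp(exp(1.58205)) - 0.8 = 128.9

128.9 cSt


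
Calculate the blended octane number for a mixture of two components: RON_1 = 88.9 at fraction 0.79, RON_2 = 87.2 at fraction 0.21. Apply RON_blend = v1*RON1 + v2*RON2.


Linear blending: RON_blend = sum(vi * RONi)
Contribution 1: 0.79 * 88.9 = 70.231
Contribution 2: 0.21 * 87.2 = 18.312
RON_blend = 70.231 + 18.312 = 88.543

88.543


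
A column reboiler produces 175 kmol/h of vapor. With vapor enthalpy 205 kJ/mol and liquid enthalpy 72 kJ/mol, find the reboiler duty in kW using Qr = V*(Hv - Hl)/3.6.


Qr = 175 * (205 - 72) / 3.6 = 175 * 133 / 3.6 = 6465

6465 kW


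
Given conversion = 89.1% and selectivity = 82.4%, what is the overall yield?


Overall yield = conversion (%) * selectivity (%) / 100
Conversion = 89.1%, Selectivity = 82.4%
Y = 89.1 * 82.4 / 100
= 73.4184 %

73.4184 %


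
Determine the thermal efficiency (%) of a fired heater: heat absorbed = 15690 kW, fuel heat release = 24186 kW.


Furnace efficiency = Q_absorbed / Q_fuel * 100
= 15690 / 24186 * 100 = 64.87

64.87 %


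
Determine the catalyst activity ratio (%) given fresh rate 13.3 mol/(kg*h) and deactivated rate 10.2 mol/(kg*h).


Activity (%) = (rate_used / rate_fresh) * 100
rate_used = 10.2, rate_fresh = 13.3
= (10.2 / 13.3) * 100
= 0.7669 * 100 = 76.69

76.69 %


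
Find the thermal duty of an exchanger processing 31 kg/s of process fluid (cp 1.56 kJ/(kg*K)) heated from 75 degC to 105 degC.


Q = m_dot * cp * delta_T
delta_T = 105 - 75 = 30 K
Q = 31 * 1.56 * 30
= 48.36 * 30
= 1450.8 kW

1450.8 kW


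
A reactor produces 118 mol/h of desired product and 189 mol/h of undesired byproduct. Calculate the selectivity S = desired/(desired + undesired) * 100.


Selectivity = desired / (desired + undesired) * 100
Total products = 118 + 189 = 307 mol/h
S = 118 / 307 * 100
= 0.3844 * 100
= 38.44 %

38.44 %


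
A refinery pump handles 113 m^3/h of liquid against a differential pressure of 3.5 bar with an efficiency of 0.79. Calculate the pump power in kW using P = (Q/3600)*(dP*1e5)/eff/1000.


Q = 113 / 3600 = 0.0313889 m^3/s
P = 0.0313889 * (3.5 * 1e5) / 0.79 / 1000 = 13.91

13.91 kW


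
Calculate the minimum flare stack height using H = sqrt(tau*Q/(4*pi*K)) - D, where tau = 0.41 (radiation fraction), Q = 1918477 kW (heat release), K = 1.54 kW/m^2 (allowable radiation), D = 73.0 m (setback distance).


tau*Q/(4*pi*K) = 0.41 * 1918477 / (4 * pi * 1.54) = 40645.3
sqrt(40645.3) = 201.607
H = 201.607 - 73.0 = 128.6

128.6 m


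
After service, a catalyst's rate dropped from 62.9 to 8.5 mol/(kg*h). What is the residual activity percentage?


Activity (%) = (rate_used / rate_fresh) * 100
rate_used = 8.5, rate_fresh = 62.9
= (8.5 / 62.9) * 100
= 0.1351 * 100 = 13.51

13.51 %


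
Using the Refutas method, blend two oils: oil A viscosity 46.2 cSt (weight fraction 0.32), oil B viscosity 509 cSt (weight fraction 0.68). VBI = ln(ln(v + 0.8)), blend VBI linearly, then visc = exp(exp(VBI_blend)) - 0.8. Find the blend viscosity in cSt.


Refutas method: VBN_i = 14.534*ln(ln(visc_i + 0.8)) + 10.975, blended linearly by mass fraction; since VBN is linear in VBI_i = ln(ln(visc_i + 0.8)) and the fractions sum to 1, blend VBI directly: visc = exp(exp(VBI_blend)) - 0.8
VBI_1 = ln(ln(46.2 + 0.8)) = 1.34811
VBI_2 = ln(ln(509 + 0.8)) = 1.83002
VBI_blend = 0.32 * 1.34811 + 0.68 * 1.83002 = 1.67581
visc_blend = exp(exp(1.67581)) - 0.8 = 208.4

208.4 cSt


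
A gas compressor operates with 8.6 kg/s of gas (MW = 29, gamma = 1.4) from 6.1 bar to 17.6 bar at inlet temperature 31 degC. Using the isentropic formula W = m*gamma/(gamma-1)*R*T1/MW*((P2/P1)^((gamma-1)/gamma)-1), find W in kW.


Isentropic work: W = m*(gamma/(gamma-1))*(R*T1/MW)*((P2/P1)^((gamma-1)/gamma) - 1)
T1 = 31 + 273.15 = 304.15 K
Pressure ratio = 17.6 / 6.1 = 2.88525
Exponent = (1.4 - 1)/1.4 = 0.285714
(P2/P1)^exp - 1 = 2.88525^0.285714 - 1 = 0.35357
W = 8.6 * 1.4 / 0.4 * 8.314 * 304.15 / 29 * 0.35357 = 928.0

928.0 kW


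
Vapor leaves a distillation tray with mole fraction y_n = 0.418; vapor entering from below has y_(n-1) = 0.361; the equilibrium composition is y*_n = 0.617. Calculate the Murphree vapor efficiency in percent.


Murphree vapor efficiency: EMV = (y_n - y_(n-1)) / (y*_n - y_(n-1)) * 100
EMV = (0.418 - 0.361) / (0.617 - 0.361) * 100 = 0.057 / 0.256 * 100 = 22.27

22.27 %


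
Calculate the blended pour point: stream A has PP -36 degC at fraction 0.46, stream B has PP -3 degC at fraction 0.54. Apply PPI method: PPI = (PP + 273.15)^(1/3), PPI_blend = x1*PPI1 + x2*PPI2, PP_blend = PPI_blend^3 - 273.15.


PPI_1 = (-36 + 273.15)^(1/3) = 6.189768
PPI_2 = (-3 + 273.15)^(1/3) = 6.464501
PPI_blend = 0.46 * 6.189768 + 0.54 * 6.464501 = 6.338124
PP_blend = 6.338124^3 - 273.15 = 254.614 - 273.15 = -18.54

-18.54 degC


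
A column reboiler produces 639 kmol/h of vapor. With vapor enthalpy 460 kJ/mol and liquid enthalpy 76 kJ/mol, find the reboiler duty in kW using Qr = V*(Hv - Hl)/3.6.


Qr = 639 * (460 - 76) / 3.6 = 639 * 384 / 3.6 = 68160

68160 kW


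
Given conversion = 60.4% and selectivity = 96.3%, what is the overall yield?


Overall yield = conversion (%) * selectivity (%) / 100
Conversion = 60.4%, Selectivity = 96.3%
Y = 60.4 * 96.3 / 100
= 58.1652 %

58.1652 %


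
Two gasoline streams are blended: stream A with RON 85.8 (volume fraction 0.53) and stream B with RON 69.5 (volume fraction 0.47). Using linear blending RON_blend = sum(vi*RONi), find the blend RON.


Linear blending: RON_blend = sum(vi * RONi)
Contribution 1: 0.53 * 85.8 = 45.474
Contribution 2: 0.47 * 69.5 = 32.665
RON_blend = 45.474 + 32.665 = 78.139

78.139


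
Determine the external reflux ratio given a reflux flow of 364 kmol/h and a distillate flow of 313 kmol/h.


Reflux ratio definition: R = L / D (liquid returned / distillate withdrawn)
L = 364 kmol/h, D = 313 kmol/h
R = 364 / 313 = 1.163

1.163


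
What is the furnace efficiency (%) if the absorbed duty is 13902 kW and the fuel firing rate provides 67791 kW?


Furnace efficiency = Q_absorbed / Q_fuel * 100
= 13902 / 67791 * 100 = 20.51

20.51 %


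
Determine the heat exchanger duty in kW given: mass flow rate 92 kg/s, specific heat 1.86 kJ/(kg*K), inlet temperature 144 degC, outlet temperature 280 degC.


Q = m_dot * cp * delta_T
delta_T = 280 - 144 = 136 K
Q = 92 * 1.86 * 136
= 171.12 * 136
= 23272.32 kW

23272.32 kW


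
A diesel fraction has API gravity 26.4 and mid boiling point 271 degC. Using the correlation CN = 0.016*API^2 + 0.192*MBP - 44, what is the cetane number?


CN = 0.016 * 26.4^2 + 0.192 * 271 - 44
CN = 11.15136 + 52.032 - 44 = 19.18336

19.18336


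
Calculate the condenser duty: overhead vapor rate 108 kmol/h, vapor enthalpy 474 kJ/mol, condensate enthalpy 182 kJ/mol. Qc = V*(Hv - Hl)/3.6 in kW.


Qc = 108 * (474 - 182) / 3.6 = 108 * 292 / 3.6 = 8760

8760 kW


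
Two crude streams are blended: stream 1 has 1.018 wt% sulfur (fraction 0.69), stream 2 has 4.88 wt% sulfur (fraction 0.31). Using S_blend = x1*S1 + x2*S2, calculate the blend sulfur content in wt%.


Linear sulfur blending: S_blend = x1*S1 + x2*S2
Contribution 1: 0.69 * 1.018 = 0.70242 wt%
Contribution 2: 0.31 * 4.88 = 1.5128 wt%
S_blend = 0.70242 + 1.5128 = 2.21522

2.21522 wt%


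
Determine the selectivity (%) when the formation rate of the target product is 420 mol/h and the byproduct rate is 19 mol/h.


Selectivity = desired / (desired + undesired) * 100
Total products = 420 + 19 = 439 mol/h
S = 420 / 439 * 100
= 0.9567 * 100
= 95.67 %

95.67 %


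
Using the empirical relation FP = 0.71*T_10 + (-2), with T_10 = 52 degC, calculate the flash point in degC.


FP = 0.71 * 52 + (-2) = 34.92

34.92 degC


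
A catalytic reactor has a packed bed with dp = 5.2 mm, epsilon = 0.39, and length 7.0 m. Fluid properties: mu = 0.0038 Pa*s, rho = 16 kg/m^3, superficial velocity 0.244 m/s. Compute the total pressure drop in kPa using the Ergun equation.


dp = 5.2 mm = 0.0052 m
Viscous term = 150*0.0038*0.244*(1-0.39)^2 / (0.0052^2*0.39^3) = 32264.4
Inertial term = 1.75*16*0.244^2*(1-0.39) / (0.0052*0.39^3) = 3296.63
dP/L = 32264.4 + 3296.63 = 35561 Pa/m
dP = 35561 * 7.0 / 1000 = 248.9 kPa

248.9 kPa


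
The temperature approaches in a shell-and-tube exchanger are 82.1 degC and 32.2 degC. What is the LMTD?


LMTD = (dT1 - dT2) / ln(dT1/dT2)
= (82.1 - 32.2) / ln(82.1 / 32.2) = 49.9 / 0.935972 = 53.31

53.31 degC


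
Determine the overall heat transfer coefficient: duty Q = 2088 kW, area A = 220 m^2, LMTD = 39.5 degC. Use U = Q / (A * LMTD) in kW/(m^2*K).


From Q = U*A*LMTD, U = Q / (A * LMTD)
U = 2088 / (220 * 39.5) = 2088 / 8690 = 0.2403

0.2403 kW/(m^2*K)


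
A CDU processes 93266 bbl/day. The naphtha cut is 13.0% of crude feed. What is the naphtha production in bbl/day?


Crude throughput = 93266 bbl/day
Fraction yield = 13.0%
yield = throughput * fraction / 100
yield = 93266 * 13.0 / 100 = 12124.58

12124.58 bbl/day


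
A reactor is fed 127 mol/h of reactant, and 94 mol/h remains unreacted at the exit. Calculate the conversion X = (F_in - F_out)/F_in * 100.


X = (F_in - F_out) / F_in * 100
Moles reacted = 127 - 94 = 33
X = 33 / 127 * 100
= 0.2598 * 100
= 25.98 %

25.98 %


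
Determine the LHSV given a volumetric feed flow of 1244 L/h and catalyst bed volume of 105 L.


LHSV = volumetric feed rate / catalyst volume
= 1244 L/h / 105 L
= 11.85 h^-1

11.85 h^-1


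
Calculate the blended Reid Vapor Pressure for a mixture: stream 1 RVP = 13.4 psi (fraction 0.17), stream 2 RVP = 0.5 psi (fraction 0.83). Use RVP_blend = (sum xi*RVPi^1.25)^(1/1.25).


Chevron index: RVP_blend = (sum xi*RVPi^1.25)^(1/1.25)
RVP^1.25 terms: 0.17 * 13.4^1.25 + 0.83 * 0.5^1.25 = 4.7074
RVP_blend = 4.7074^(1/1.25) = 3.453

3.453 psi


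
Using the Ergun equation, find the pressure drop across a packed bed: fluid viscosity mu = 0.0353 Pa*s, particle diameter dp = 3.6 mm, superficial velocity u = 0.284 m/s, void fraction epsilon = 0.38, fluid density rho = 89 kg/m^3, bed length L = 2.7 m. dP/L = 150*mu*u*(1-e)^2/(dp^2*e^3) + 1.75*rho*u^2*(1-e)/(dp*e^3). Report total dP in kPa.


dp = 3.6 mm = 0.0036 m
Viscous term = 150*0.0353*0.284*(1-0.38)^2 / (0.0036^2*0.38^3) = 812853
Inertial term = 1.75*89*0.284^2*(1-0.38) / (0.0036*0.38^3) = 39427.9
dP/L = 812853 + 39427.9 = 852281 Pa/m
dP = 852281 * 2.7 / 1000 = 2301 kPa

2301 kPa


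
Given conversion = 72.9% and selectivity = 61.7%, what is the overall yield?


Overall yield = conversion (%) * selectivity (%) / 100
Conversion = 72.9%, Selectivity = 61.7%
Y = 72.9 * 61.7 / 100
= 44.9793 %

44.9793 %


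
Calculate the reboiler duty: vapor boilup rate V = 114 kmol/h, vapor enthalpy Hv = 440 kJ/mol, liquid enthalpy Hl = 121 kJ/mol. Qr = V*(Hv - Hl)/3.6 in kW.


Qr = 114 * (440 - 121) / 3.6 = 114 * 319 / 3.6 = 10100

10100 kW


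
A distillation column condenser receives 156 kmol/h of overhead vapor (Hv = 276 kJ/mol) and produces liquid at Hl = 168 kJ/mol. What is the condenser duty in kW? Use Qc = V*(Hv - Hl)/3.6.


Qc = 156 * (276 - 168) / 3.6 = 156 * 108 / 3.6 = 4680

4680 kW


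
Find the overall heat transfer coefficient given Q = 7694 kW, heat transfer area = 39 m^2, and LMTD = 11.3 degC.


From Q = U*A*LMTD, U = Q / (A * LMTD)
U = 7694 / (39 * 11.3) = 7694 / 440.7 = 17.46

17.46 kW/(m^2*K)


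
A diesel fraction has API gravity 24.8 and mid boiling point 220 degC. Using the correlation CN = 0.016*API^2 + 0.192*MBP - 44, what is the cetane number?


CN = 0.016 * 24.8^2 + 0.192 * 220 - 44
CN = 9.84064 + 42.24 - 44 = 8.08064

8.08064


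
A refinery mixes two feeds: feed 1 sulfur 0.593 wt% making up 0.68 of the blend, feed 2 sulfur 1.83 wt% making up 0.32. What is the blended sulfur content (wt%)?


Linear sulfur blending: S_blend = x1*S1 + x2*S2
Contribution 1: 0.68 * 0.593 = 0.40324 wt%
Contribution 2: 0.32 * 1.83 = 0.5856 wt%
S_blend = 0.40324 + 0.5856 = 0.98884

0.98884 wt%


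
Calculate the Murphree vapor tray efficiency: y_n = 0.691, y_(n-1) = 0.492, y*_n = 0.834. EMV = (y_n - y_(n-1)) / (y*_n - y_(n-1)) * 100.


Murphree vapor efficiency: EMV = (y_n - y_(n-1)) / (y*_n - y_(n-1)) * 100
EMV = (0.691 - 0.492) / (0.834 - 0.492) * 100 = 0.199 / 0.342 * 100 = 58.19

58.19 %


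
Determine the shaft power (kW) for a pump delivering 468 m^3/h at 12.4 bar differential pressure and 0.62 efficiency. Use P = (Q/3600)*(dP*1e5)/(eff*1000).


Q = 468 / 3600 = 0.13 m^3/s
P = 0.13 * (12.4 * 1e5) / 0.62 / 1000 = 260.0

260.0 kW


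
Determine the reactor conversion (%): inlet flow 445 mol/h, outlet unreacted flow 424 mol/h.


X = (F_in - F_out) / F_in * 100
Moles reacted = 445 - 424 = 21
X = 21 / 445 * 100
= 0.04719 * 100
= 4.719 %

4.719 %


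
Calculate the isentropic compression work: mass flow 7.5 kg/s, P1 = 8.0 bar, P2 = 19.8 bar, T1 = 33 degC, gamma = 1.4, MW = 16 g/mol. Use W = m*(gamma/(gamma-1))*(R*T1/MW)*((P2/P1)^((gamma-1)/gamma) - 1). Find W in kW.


Isentropic work: W = m*(gamma/(gamma-1))*(R*T1/MW)*((P2/P1)^((gamma-1)/gamma) - 1)
T1 = 33 + 273.15 = 306.15 K
Pressure ratio = 19.8 / 8.0 = 2.475
Exponent = (1.4 - 1)/1.4 = 0.285714
(P2/P1)^exp - 1 = 2.475^0.285714 - 1 = 0.295537
W = 7.5 * 1.4 / 0.4 * 8.314 * 306.15 / 16 * 0.295537 = 1234

1234 kW


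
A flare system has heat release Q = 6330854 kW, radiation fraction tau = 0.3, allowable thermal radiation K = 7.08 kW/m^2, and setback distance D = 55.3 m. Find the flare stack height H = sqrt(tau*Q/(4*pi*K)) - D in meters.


tau*Q/(4*pi*K) = 0.3 * 6330854 / (4 * pi * 7.08) = 21347.2
sqrt(21347.2) = 146.107
H = 146.107 - 55.3 = 90.81

90.81 m


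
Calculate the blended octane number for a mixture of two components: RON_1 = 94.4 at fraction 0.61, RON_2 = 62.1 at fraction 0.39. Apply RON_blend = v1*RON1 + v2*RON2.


Linear blending: RON_blend = sum(vi * RONi)
Contribution 1: 0.61 * 94.4 = 57.584
Contribution 2: 0.39 * 62.1 = 24.219
RON_blend = 57.584 + 24.219 = 81.803

81.803


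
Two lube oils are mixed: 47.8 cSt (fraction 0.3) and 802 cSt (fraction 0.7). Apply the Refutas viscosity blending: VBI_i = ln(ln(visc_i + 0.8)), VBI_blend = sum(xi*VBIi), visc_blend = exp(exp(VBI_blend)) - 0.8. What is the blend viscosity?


Refutas method: VBN_i = 14.534*ln(ln(visc_i + 0.8)) + 10.975, blended linearly by mass fraction; since VBN is linear in VBI_i = ln(ln(visc_i + 0.8)) and the fractions sum to 1, blend VBI directly: visc = exp(exp(VBI_blend)) - 0.8
VBI_1 = ln(ln(47.8 + 0.8)) = 1.35677
VBI_2 = ln(ln(802 + 0.8)) = 1.90033
VBI_blend = 0.3 * 1.35677 + 0.7 * 1.90033 = 1.73726
visc_blend = exp(exp(1.73726)) - 0.8 = 292.7

292.7 cSt


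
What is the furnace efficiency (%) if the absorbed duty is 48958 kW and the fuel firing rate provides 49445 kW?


Furnace efficiency = Q_absorbed / Q_fuel * 100
= 48958 / 49445 * 100 = 99.02

99.02 %


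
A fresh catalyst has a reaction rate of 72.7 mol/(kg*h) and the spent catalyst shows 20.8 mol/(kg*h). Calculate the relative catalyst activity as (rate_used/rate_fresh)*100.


Activity (%) = (rate_used / rate_fresh) * 100
rate_used = 20.8, rate_fresh = 72.7
= (20.8 / 72.7) * 100
= 0.2861 * 100 = 28.61

28.61 %


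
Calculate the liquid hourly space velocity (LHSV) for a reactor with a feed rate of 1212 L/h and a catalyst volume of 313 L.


LHSV = volumetric feed rate / catalyst volume
= 1212 L/h / 313 L
= 3.872 h^-1

3.872 h^-1


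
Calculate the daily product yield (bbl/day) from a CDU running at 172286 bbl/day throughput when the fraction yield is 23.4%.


Crude throughput = 172286 bbl/day
Fraction yield = 23.4%
yield = throughput * fraction / 100
yield = 172286 * 23.4 / 100 = 40314.924

40314.924 bbl/day


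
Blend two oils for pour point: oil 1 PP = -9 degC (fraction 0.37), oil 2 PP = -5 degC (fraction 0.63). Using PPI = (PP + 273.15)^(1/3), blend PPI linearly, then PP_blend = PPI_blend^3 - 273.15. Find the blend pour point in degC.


PPI_1 = (-9 + 273.15)^(1/3) = 6.416283
PPI_2 = (-5 + 273.15)^(1/3) = 6.448508
PPI_blend = 0.37 * 6.416283 + 0.63 * 6.448508 = 6.436585
PP_blend = 6.436585^3 - 273.15 = 266.6653 - 273.15 = -6.48

-6.48 degC


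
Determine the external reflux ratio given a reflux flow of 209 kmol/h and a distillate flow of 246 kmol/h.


Reflux ratio definition: R = L / D (liquid returned / distillate withdrawn)
L = 209 kmol/h, D = 246 kmol/h
R = 209 / 246 = 0.8496

0.8496


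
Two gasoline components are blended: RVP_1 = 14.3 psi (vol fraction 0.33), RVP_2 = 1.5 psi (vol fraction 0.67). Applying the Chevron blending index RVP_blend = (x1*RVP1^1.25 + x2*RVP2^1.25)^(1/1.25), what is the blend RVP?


Chevron index: RVP_blend = (sum xi*RVPi^1.25)^(1/1.25)
RVP^1.25 terms: 0.33 * 14.3^1.25 + 0.67 * 1.5^1.25 = 10.2889
RVP_blend = 10.2889^(1/1.25) = 6.455

6.455 psi


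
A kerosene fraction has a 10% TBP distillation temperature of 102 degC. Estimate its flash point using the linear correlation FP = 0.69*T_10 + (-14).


FP = 0.69 * 102 + (-14) = 56.38

56.38 degC


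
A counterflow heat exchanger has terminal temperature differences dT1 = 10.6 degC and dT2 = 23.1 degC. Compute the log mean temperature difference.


LMTD = (dT1 - dT2) / ln(dT1/dT2)
= (10.6 - 23.1) / ln(10.6 / 23.1) = -12.5 / -0.778979 = 16.05

16.05 degC


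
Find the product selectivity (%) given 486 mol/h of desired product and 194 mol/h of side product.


Selectivity = desired / (desired + undesired) * 100
Total products = 486 + 194 = 680 mol/h
S = 486 / 680 * 100
= 0.7147 * 100
= 71.47 %

71.47 %


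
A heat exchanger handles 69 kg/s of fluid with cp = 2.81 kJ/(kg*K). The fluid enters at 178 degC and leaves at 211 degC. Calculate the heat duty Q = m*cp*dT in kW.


Q = m_dot * cp * delta_T
delta_T = 211 - 178 = 33 K
Q = 69 * 2.81 * 33
= 193.89 * 33
= 6398.37 kW

6398.37 kW


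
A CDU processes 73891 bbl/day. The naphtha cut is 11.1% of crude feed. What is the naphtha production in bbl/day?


Crude throughput = 73891 bbl/day
Fraction yield = 11.1%
yield = throughput * fraction / 100
yield = 73891 * 11.1 / 100 = 8201.901

8201.901 bbl/day


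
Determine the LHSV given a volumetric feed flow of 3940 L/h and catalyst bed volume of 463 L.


LHSV = volumetric feed rate / catalyst volume
= 3940 L/h / 463 L
= 8.510 h^-1

8.510 h^-1


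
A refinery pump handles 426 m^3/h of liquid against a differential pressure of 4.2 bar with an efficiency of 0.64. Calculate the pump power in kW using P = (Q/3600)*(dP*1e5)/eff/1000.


Q = 426 / 3600 = 0.118333 m^3/s
P = 0.118333 * (4.2 * 1e5) / 0.64 / 1000 = 77.66

77.66 kW


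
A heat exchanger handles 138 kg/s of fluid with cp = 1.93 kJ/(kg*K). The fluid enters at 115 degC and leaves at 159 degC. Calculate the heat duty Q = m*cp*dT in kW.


Q = m_dot * cp * delta_T
delta_T = 159 - 115 = 44 K
Q = 138 * 1.93 * 44
= 266.34 * 44
= 11718.96 kW

11718.96 kW


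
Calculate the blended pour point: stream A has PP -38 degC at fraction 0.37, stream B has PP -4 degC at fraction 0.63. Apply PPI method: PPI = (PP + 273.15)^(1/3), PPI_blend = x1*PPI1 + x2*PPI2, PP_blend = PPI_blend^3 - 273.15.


PPI_1 = (-38 + 273.15)^(1/3) = 6.172318
PPI_2 = (-4 + 273.15)^(1/3) = 6.456514
PPI_blend = 0.37 * 6.172318 + 0.63 * 6.456514 = 6.351361
PP_blend = 6.351361^3 - 273.15 = 256.2125 - 273.15 = -16.94

-16.94 degC


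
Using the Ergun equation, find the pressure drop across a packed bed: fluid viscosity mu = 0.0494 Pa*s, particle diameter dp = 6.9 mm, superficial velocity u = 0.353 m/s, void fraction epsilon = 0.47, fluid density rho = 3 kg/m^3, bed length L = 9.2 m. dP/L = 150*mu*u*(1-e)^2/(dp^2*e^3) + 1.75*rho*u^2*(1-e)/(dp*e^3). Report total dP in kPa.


dp = 6.9 mm = 0.0069 m
Viscous term = 150*0.0494*0.353*(1-0.47)^2 / (0.0069^2*0.47^3) = 148646
Inertial term = 1.75*3*0.353^2*(1-0.47) / (0.0069*0.47^3) = 483.996
dP/L = 148646 + 483.996 = 149130 Pa/m
dP = 149130 * 9.2 / 1000 = 1372 kPa

1372 kPa


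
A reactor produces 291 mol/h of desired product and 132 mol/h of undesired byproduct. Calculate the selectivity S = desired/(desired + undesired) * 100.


Selectivity = desired / (desired + undesired) * 100
Total products = 291 + 132 = 423 mol/h
S = 291 / 423 * 100
= 0.6879 * 100
= 68.79 %

68.79 %


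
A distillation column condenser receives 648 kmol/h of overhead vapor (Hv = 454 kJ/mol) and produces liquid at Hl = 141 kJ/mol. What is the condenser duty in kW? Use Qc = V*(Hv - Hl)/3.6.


Qc = 648 * (454 - 141) / 3.6 = 648 * 313 / 3.6 = 56340

56340 kW


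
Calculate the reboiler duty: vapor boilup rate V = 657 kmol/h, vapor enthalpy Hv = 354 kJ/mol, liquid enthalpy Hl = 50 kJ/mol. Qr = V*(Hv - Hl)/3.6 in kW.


Qr = 657 * (354 - 50) / 3.6 = 657 * 304 / 3.6 = 55480

55480 kW


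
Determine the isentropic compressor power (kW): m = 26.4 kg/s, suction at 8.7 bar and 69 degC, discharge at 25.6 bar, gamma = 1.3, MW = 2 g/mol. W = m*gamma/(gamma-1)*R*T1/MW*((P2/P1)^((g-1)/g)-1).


Isentropic work: W = m*(gamma/(gamma-1))*(R*T1/MW)*((P2/P1)^((gamma-1)/gamma) - 1)
T1 = 69 + 273.15 = 342.15 K
Pressure ratio = 25.6 / 8.7 = 2.94253
Exponent = (1.3 - 1)/1.3 = 0.230769
(P2/P1)^exp - 1 = 2.94253^0.230769 - 1 = 0.282822
W = 26.4 * 1.3 / 0.3 * 8.314 * 342.15 / 2 * 0.282822 = 46020

46020 kW


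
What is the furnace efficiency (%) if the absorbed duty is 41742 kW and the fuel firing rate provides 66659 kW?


Furnace efficiency = Q_absorbed / Q_fuel * 100
= 41742 / 66659 * 100 = 62.62

62.62 %


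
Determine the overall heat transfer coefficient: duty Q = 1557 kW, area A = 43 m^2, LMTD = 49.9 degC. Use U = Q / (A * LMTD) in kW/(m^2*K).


From Q = U*A*LMTD, U = Q / (A * LMTD)
U = 1557 / (43 * 49.9) = 1557 / 2145.7 = 0.7256

0.7256 kW/(m^2*K)


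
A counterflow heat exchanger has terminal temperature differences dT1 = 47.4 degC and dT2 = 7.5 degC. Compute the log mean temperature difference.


LMTD = (dT1 - dT2) / ln(dT1/dT2)
= (47.4 - 7.5) / ln(47.4 / 7.5) = 39.9 / 1.84372 = 21.64

21.64 degC


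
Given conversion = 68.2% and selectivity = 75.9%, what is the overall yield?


Overall yield = conversion (%) * selectivity (%) / 100
Conversion = 68.2%, Selectivity = 75.9%
Y = 68.2 * 75.9 / 100
= 51.7638 %

51.7638 %


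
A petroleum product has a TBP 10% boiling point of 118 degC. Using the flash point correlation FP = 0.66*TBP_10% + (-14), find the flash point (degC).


FP = 0.66 * 118 + (-14) = 63.88

63.88 degC


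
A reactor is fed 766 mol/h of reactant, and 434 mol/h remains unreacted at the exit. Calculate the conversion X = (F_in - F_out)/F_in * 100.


X = (F_in - F_out) / F_in * 100
Moles reacted = 766 - 434 = 332
X = 332 / 766 * 100
= 0.4334 * 100
= 43.34 %

43.34 %


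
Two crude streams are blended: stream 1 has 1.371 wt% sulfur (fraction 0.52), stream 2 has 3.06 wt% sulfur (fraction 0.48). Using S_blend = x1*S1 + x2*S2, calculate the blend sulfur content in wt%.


Linear sulfur blending: S_blend = x1*S1 + x2*S2
Contribution 1: 0.52 * 1.371 = 0.71292 wt%
Contribution 2: 0.48 * 3.06 = 1.4688 wt%
S_blend = 0.71292 + 1.4688 = 2.18172

2.18172 wt%


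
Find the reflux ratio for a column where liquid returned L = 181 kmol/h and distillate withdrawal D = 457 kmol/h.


Reflux ratio definition: R = L / D (liquid returned / distillate withdrawn)
L = 181 kmol/h, D = 457 kmol/h
R = 181 / 457 = 0.3961

0.3961


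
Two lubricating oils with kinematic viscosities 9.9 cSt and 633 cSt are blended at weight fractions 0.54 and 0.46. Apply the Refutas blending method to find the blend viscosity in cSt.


Refutas method: VBN_i = 14.534*ln(ln(visc_i + 0.8)) + 10.975, blended linearly by mass fraction; since VBN is linear in VBI_i = ln(ln(visc_i + 0.8)) and the fractions sum to 1, blend VBI directly: visc = exp(exp(VBI_blend)) - 0.8
VBI_1 = ln(ln(9.9 + 0.8)) = 0.862993
VBI_2 = ln(ln(633 + 0.8)) = 1.86435
VBI_blend = 0.54 * 0.862993 + 0.46 * 1.86435 = 1.32362
visc_blend = exp(exp(1.32362)) - 0.8 = 42.02

42.02 cSt


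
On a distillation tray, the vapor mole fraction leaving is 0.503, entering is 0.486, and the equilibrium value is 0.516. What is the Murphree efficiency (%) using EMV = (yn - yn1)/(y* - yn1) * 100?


Murphree vapor efficiency: EMV = (y_n - y_(n-1)) / (y*_n - y_(n-1)) * 100
EMV = (0.503 - 0.486) / (0.516 - 0.486) * 100 = 0.017 / 0.03 * 100 = 56.67

56.67 %


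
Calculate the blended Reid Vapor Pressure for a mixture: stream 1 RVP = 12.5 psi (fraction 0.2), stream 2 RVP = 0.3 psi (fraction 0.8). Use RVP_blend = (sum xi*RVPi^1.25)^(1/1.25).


Chevron index: RVP_blend = (sum xi*RVPi^1.25)^(1/1.25)
RVP^1.25 terms: 0.2 * 12.5^1.25 + 0.8 * 0.3^1.25 = 4.87837
RVP_blend = 4.87837^(1/1.25) = 3.553

3.553 psi


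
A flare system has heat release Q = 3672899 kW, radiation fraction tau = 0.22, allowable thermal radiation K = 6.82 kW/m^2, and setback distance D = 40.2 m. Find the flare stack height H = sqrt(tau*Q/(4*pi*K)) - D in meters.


tau*Q/(4*pi*K) = 0.22 * 3672899 / (4 * pi * 6.82) = 9428.39
sqrt(9428.39) = 97.0999
H = 97.0999 - 40.2 = 56.90

56.90 m


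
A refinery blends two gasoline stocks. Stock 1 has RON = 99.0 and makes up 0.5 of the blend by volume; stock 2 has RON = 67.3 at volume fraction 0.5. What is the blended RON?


Linear blending: RON_blend = sum(vi * RONi)
Contribution 1: 0.5 * 99.0 = 49.5
Contribution 2: 0.5 * 67.3 = 33.65
RON_blend = 49.5 + 33.65 = 83.15

83.15


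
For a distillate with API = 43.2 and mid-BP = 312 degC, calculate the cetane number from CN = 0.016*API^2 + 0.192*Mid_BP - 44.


CN = 0.016 * 43.2^2 + 0.192 * 312 - 44
CN = 29.85984 + 59.904 - 44 = 45.76384

45.76384


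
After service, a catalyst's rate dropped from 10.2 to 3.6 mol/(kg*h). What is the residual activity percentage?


Activity (%) = (rate_used / rate_fresh) * 100
rate_used = 3.6, rate_fresh = 10.2
= (3.6 / 10.2) * 100
= 0.3529 * 100 = 35.29

35.29 %


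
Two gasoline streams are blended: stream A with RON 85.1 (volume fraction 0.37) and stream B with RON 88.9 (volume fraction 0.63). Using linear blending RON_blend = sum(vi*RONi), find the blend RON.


Linear blending: RON_blend = sum(vi * RONi)
Contribution 1: 0.37 * 85.1 = 31.487
Contribution 2: 0.63 * 88.9 = 56.007
RON_blend = 31.487 + 56.007 = 87.494

87.494


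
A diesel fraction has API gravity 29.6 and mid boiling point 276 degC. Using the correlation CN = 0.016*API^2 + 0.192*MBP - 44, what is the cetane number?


CN = 0.016 * 29.6^2 + 0.192 * 276 - 44
CN = 14.01856 + 52.992 - 44 = 23.01056

23.01056


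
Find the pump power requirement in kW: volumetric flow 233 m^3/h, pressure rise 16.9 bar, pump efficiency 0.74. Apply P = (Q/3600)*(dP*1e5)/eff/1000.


Q = 233 / 3600 = 0.0647222 m^3/s
P = 0.0647222 * (16.9 * 1e5) / 0.74 / 1000 = 147.8

147.8 kW


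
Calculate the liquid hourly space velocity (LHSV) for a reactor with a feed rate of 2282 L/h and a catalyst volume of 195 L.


LHSV = volumetric feed rate / catalyst volume
= 2282 L/h / 195 L
= 11.70 h^-1

11.70 h^-1


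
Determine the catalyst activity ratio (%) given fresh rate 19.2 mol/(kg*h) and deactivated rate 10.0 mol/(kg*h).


Activity (%) = (rate_used / rate_fresh) * 100
rate_used = 10.0, rate_fresh = 19.2
= (10.0 / 19.2) * 100
= 0.5208 * 100 = 52.08

52.08 %


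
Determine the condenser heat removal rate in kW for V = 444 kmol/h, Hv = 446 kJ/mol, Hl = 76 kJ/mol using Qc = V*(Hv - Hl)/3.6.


Qc = 444 * (446 - 76) / 3.6 = 444 * 370 / 3.6 = 45630

45630 kW


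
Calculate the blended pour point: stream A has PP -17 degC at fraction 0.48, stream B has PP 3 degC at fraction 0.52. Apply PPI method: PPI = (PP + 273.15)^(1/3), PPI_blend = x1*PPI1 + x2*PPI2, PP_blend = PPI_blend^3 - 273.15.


PPI_1 = (-17 + 273.15)^(1/3) = 6.350844
PPI_2 = (3 + 273.15)^(1/3) = 6.512009
PPI_blend = 0.48 * 6.350844 + 0.52 * 6.512009 = 6.43465
PP_blend = 6.43465^3 - 273.15 = 266.4249 - 273.15 = -6.73

-6.73 degC


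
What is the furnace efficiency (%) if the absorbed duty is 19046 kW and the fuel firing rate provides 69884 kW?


Furnace efficiency = Q_absorbed / Q_fuel * 100
= 19046 / 69884 * 100 = 27.25

27.25 %


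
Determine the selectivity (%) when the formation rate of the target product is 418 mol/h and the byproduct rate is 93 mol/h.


Selectivity = desired / (desired + undesired) * 100
Total products = 418 + 93 = 511 mol/h
S = 418 / 511 * 100
= 0.8180 * 100
= 81.80 %

81.80 %


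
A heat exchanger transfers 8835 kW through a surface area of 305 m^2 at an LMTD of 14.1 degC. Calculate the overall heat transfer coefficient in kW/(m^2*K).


From Q = U*A*LMTD, U = Q / (A * LMTD)
U = 8835 / (305 * 14.1) = 8835 / 4300.5 = 2.054

2.054 kW/(m^2*K)


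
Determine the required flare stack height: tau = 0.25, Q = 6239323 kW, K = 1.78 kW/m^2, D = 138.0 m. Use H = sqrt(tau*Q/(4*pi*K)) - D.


tau*Q/(4*pi*K) = 0.25 * 6239323 / (4 * pi * 1.78) = 69734.5
sqrt(69734.5) = 264.073
H = 264.073 - 138.0 = 126.1

126.1 m


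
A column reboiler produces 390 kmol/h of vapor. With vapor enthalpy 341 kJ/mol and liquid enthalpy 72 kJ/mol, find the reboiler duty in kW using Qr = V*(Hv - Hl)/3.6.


Qr = 390 * (341 - 72) / 3.6 = 390 * 269 / 3.6 = 29140

29140 kW


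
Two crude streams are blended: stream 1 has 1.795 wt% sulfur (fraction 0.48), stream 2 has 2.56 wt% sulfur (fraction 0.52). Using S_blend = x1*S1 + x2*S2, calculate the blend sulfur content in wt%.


Linear sulfur blending: S_blend = x1*S1 + x2*S2
Contribution 1: 0.48 * 1.795 = 0.8616 wt%
Contribution 2: 0.52 * 2.56 = 1.3312 wt%
S_blend = 0.8616 + 1.3312 = 2.1928

2.1928 wt%


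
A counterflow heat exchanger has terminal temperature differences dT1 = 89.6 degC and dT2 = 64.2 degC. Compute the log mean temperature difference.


LMTD = (dT1 - dT2) / ln(dT1/dT2)
= (89.6 - 64.2) / ln(89.6 / 64.2) = 25.4 / 0.333352 = 76.20

76.20 degC


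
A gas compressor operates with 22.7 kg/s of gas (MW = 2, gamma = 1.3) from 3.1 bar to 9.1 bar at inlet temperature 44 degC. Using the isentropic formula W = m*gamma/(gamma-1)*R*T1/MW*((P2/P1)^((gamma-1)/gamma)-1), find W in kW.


Isentropic work: W = m*(gamma/(gamma-1))*(R*T1/MW)*((P2/P1)^((gamma-1)/gamma) - 1)
T1 = 44 + 273.15 = 317.15 K
Pressure ratio = 9.1 / 3.1 = 2.93548
Exponent = (1.3 - 1)/1.3 = 0.230769
(P2/P1)^exp - 1 = 2.93548^0.230769 - 1 = 0.282112
W = 22.7 * 1.3 / 0.3 * 8.314 * 317.15 / 2 * 0.282112 = 36590

36590 kW


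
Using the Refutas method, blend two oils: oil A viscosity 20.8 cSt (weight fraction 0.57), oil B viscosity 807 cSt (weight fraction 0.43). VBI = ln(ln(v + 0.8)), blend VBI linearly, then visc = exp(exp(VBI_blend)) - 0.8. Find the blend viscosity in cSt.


Refutas method: VBN_i = 14.534*ln(ln(visc_i + 0.8)) + 10.975, blended linearly by mass fraction; since VBN is linear in VBI_i = ln(ln(visc_i + 0.8)) and the fractions sum to 1, blend VBI directly: visc = exp(exp(VBI_blend)) - 0.8
VBI_1 = ln(ln(20.8 + 0.8)) = 1.12255
VBI_2 = ln(ln(807 + 0.8)) = 1.90126
VBI_blend = 0.57 * 1.12255 + 0.43 * 1.90126 = 1.4574
visc_blend = exp(exp(1.4574)) - 0.8 = 72.52

72.52 cSt


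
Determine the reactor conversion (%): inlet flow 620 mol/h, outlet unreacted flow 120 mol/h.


X = (F_in - F_out) / F_in * 100
Moles reacted = 620 - 120 = 500
X = 500 / 620 * 100
= 0.8065 * 100
= 80.65 %

80.65 %


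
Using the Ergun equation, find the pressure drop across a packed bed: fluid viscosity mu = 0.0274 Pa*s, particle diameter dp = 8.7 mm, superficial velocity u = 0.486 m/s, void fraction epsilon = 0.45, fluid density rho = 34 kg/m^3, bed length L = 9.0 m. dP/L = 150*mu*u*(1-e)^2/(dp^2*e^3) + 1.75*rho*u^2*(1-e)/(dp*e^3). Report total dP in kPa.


dp = 8.7 mm = 0.0087 m
Viscous term = 150*0.0274*0.486*(1-0.45)^2 / (0.0087^2*0.45^3) = 87604.7
Inertial term = 1.75*34*0.486^2*(1-0.45) / (0.0087*0.45^3) = 9749.79
dP/L = 87604.7 + 9749.79 = 97354.5 Pa/m
dP = 97354.5 * 9.0 / 1000 = 876.2 kPa

876.2 kPa


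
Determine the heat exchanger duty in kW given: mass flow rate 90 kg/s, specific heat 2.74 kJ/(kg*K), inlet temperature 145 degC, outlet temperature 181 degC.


Q = m_dot * cp * delta_T
delta_T = 181 - 145 = 36 K
Q = 90 * 2.74 * 36
= 246.6 * 36
= 8877.6 kW

8877.6 kW


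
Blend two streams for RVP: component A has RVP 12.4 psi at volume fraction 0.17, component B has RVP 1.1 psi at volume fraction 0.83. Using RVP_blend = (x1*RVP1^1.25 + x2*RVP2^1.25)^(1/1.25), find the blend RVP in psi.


Chevron index: RVP_blend = (sum xi*RVPi^1.25)^(1/1.25)
RVP^1.25 terms: 0.17 * 12.4^1.25 + 0.83 * 1.1^1.25 = 4.89074
RVP_blend = 4.89074^(1/1.25) = 3.560

3.560 psi


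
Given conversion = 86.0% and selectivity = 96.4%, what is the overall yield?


Overall yield = conversion (%) * selectivity (%) / 100
Conversion = 86.0%, Selectivity = 96.4%
Y = 86.0 * 96.4 / 100
= 82.904 %

82.904 %


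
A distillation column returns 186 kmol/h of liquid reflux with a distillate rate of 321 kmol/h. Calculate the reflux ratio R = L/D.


Reflux ratio definition: R = L / D (liquid returned / distillate withdrawn)
L = 186 kmol/h, D = 321 kmol/h
R = 186 / 321 = 0.5794

0.5794


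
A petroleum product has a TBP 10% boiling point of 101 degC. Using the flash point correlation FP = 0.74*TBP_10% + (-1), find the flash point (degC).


FP = 0.74 * 101 + (-1) = 73.74

73.74 degC


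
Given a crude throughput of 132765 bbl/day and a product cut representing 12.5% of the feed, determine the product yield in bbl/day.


Crude throughput = 132765 bbl/day
Fraction yield = 12.5%
yield = throughput * fraction / 100
yield = 132765 * 12.5 / 100 = 16595.625

16595.625 bbl/day


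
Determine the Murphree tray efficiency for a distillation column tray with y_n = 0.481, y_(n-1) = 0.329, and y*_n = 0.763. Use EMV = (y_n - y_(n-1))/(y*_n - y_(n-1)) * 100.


Murphree vapor efficiency: EMV = (y_n - y_(n-1)) / (y*_n - y_(n-1)) * 100
EMV = (0.481 - 0.329) / (0.763 - 0.329) * 100 = 0.152 / 0.434 * 100 = 35.02

35.02 %


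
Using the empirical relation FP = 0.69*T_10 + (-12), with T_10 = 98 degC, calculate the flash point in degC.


FP = 0.69 * 98 + (-12) = 55.62

55.62 degC


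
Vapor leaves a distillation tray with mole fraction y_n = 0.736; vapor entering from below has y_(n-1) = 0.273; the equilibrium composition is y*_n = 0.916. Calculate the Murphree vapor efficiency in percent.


Murphree vapor efficiency: EMV = (y_n - y_(n-1)) / (y*_n - y_(n-1)) * 100
EMV = (0.736 - 0.273) / (0.916 - 0.273) * 100 = 0.463 / 0.643 * 100 = 72.01

72.01 %


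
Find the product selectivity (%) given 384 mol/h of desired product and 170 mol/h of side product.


Selectivity = desired / (desired + undesired) * 100
Total products = 384 + 170 = 554 mol/h
S = 384 / 554 * 100
= 0.6931 * 100
= 69.31 %

69.31 %


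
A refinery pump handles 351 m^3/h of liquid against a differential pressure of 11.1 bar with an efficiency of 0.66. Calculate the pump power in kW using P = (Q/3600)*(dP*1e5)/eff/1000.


Q = 351 / 3600 = 0.0975 m^3/s
P = 0.0975 * (11.1 * 1e5) / 0.66 / 1000 = 164.0

164.0 kW


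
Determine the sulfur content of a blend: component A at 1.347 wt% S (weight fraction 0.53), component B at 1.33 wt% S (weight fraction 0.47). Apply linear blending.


Linear sulfur blending: S_blend = x1*S1 + x2*S2
Contribution 1: 0.53 * 1.347 = 0.71391 wt%
Contribution 2: 0.47 * 1.33 = 0.6251 wt%
S_blend = 0.71391 + 0.6251 = 1.33901

1.33901 wt%


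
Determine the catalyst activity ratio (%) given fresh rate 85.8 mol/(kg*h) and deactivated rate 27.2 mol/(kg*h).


Activity (%) = (rate_used / rate_fresh) * 100
rate_used = 27.2, rate_fresh = 85.8
= (27.2 / 85.8) * 100
= 0.3170 * 100 = 31.70

31.70 %


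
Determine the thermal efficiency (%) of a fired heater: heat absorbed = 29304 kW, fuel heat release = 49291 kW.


Furnace efficiency = Q_absorbed / Q_fuel * 100
= 29304 / 49291 * 100 = 59.45

59.45 %


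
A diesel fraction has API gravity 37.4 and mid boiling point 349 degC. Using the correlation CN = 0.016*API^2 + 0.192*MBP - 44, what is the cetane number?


CN = 0.016 * 37.4^2 + 0.192 * 349 - 44
CN = 22.38016 + 67.008 - 44 = 45.38816

45.38816


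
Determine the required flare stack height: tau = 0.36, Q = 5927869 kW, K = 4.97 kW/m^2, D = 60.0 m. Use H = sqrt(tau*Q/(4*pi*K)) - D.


tau*Q/(4*pi*K) = 0.36 * 5927869 / (4 * pi * 4.97) = 34169.2
sqrt(34169.2) = 184.849
H = 184.849 - 60.0 = 124.8

124.8 m


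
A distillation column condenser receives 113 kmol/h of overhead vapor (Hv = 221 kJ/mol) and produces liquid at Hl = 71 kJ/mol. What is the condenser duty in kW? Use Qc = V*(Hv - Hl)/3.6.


Qc = 113 * (221 - 71) / 3.6 = 113 * 150 / 3.6 = 4708

4708 kW


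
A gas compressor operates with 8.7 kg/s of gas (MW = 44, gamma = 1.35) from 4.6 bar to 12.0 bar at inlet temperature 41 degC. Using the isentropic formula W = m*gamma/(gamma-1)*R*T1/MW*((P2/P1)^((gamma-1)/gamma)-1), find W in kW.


Isentropic work: W = m*(gamma/(gamma-1))*(R*T1/MW)*((P2/P1)^((gamma-1)/gamma) - 1)
T1 = 41 + 273.15 = 314.15 K
Pressure ratio = 12.0 / 4.6 = 2.6087
Exponent = (1.35 - 1)/1.35 = 0.259259
(P2/P1)^exp - 1 = 2.6087^0.259259 - 1 = 0.282218
W = 8.7 * 1.35 / 0.35 * 8.314 * 314.15 / 44 * 0.282218 = 562.2

562.2 kW


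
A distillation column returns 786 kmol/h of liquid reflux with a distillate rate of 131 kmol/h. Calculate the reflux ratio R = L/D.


Reflux ratio definition: R = L / D (liquid returned / distillate withdrawn)
L = 786 kmol/h, D = 131 kmol/h
R = 786 / 131 = 6.000

6.000


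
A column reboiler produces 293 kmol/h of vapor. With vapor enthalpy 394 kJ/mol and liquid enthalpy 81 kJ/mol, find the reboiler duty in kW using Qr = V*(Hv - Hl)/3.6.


Qr = 293 * (394 - 81) / 3.6 = 293 * 313 / 3.6 = 25470

25470 kW


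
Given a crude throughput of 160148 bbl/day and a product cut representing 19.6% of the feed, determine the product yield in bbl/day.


Crude throughput = 160148 bbl/day
Fraction yield = 19.6%
yield = throughput * fraction / 100
yield = 160148 * 19.6 / 100 = 31389.008

31389.008 bbl/day


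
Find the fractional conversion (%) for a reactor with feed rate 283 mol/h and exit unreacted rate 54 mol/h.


X = (F_in - F_out) / F_in * 100
Moles reacted = 283 - 54 = 229
X = 229 / 283 * 100
= 0.8092 * 100
= 80.92 %

80.92 %


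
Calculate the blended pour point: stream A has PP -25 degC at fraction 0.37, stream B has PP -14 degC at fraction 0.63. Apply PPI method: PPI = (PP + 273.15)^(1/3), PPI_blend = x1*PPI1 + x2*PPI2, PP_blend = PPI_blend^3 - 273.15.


PPI_1 = (-25 + 273.15)^(1/3) = 6.284028
PPI_2 = (-14 + 273.15)^(1/3) = 6.375541
PPI_blend = 0.37 * 6.284028 + 0.63 * 6.375541 = 6.341681
PP_blend = 6.341681^3 - 273.15 = 255.0429 - 273.15 = -18.11

-18.11 degC


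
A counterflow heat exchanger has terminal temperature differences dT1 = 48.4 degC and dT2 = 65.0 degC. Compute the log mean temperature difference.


LMTD = (dT1 - dT2) / ln(dT1/dT2)
= (48.4 - 65.0) / ln(48.4 / 65.0) = -16.6 / -0.294887 = 56.29

56.29 degC


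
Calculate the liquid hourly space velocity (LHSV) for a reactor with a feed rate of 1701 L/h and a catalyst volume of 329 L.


LHSV = volumetric feed rate / catalyst volume
= 1701 L/h / 329 L
= 5.170 h^-1

5.170 h^-1


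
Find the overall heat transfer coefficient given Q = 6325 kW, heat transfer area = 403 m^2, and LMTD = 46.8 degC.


From Q = U*A*LMTD, U = Q / (A * LMTD)
U = 6325 / (403 * 46.8) = 6325 / 18860.4 = 0.3354

0.3354 kW/(m^2*K)


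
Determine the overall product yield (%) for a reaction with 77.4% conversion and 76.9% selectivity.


Overall yield = conversion (%) * selectivity (%) / 100
Conversion = 77.4%, Selectivity = 76.9%
Y = 77.4 * 76.9 / 100
= 59.5206 %

59.5206 %
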